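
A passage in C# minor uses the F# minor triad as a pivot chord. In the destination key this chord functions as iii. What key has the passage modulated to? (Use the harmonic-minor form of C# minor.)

The numeral iii denotes a minor triad on scale degree 3. With F# on degree 3, the tonic of the new key is D.
Degree 3 carries a minor triad in major keys, so the destination is D major.
Check: the diatonic triads of D major are D (I), Em (ii), F#m (iii), G (IV), A (V), Bm (vi), C#dim (vii°) — F# minor is indeed iii.

D major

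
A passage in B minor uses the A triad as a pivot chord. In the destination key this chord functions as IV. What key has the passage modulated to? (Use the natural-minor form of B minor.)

E major

The numeral IV denotes a major triad on scale degree 4. With A on degree 4, the tonic of the new key is E.
Degree 4 carries a major triad in major keys, so the destination is E major.
Check: the diatonic triads of E major are E (I), F#m (ii), G#m (iii), A (IV), B (V), C#m (vi), D#dim (vii°) — A is indeed IV.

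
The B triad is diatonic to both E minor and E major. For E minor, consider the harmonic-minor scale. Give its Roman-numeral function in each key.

V in E minor; V in E major

The scale of E minor (harmonic minor) is E F# G A B C D#; B is degree 5, and the triad built there (B-D#-F#) is major, so it is V.
The scale of E major is E F# G# A B C# D#; B is degree 5, and the triad built there (B-D#-F#) is major, so it is V.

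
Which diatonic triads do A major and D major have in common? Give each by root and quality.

A, Bm, D, F#m

Triads in A major: A (I), Bm (ii), C#m (iii), D (IV), E (V), F#m (vi), G#dim (vii°).
Triads in D major: D (I), Em (ii), F#m (iii), G (IV), A (V), Bm (vi), C#dim (vii°).
Shared triads with their functions: A (I in A major, V in D major); Bm (ii in A major, vi in D major); D (IV in A major, I in D major); F#m (vi in A major, iii in D major).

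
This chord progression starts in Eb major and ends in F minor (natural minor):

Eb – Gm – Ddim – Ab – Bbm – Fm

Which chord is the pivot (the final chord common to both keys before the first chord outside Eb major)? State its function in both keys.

Chords diatonic to Eb major: Eb, Fm, Gm, Ab, Bb, Cm, Ddim.
Reading the progression, the first chord not in that set is Bbm, so the modulation leaves Eb major there.
The chord immediately before Bbm is Ab, which is diatonic to both keys: IV in Eb major and III in F minor.

Ab — IV in Eb major, III in F minor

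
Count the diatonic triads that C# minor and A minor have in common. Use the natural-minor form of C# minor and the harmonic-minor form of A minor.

1

Diatonic triads of C# minor (natural minor): C#m (i), D#dim (ii°), E (III), F#m (iv), G#m (v), A (VI), B (VII).
Diatonic triads of A minor (harmonic minor): Am (i), Bdim (ii°), Caug (III+), Dm (iv), E (V), F (VI), G#dim (vii°).
Matching root and quality in both lists: E.
That gives 1 common triad.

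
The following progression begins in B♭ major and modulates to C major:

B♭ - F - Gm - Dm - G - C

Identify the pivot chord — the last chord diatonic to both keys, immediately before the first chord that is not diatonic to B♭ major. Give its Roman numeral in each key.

Dm — iii in B♭ major, ii in C major

Chords diatonic to B♭ major: B♭, Cm, Dm, E♭, F, Gm, Adim.
Reading the progression, the first chord not in that set is G, so the modulation leaves B♭ major there.
The chord immediately before G is Dm, which is diatonic to both keys: iii in B♭ major and ii in C major.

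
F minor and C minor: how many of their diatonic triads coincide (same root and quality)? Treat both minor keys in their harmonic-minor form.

1

Diatonic triads of F minor (harmonic minor): F minor (i), G diminished (ii°), A♭ augmented (III+), B♭ minor (iv), C major (V), D♭ major (VI), E diminished (vii°).
Diatonic triads of C minor (harmonic minor): C minor (i), D diminished (ii°), E♭ augmented (III+), F minor (iv), G major (V), A♭ major (VI), B diminished (vii°).
Matching root and quality in both lists: F minor.
That gives 1 common triad.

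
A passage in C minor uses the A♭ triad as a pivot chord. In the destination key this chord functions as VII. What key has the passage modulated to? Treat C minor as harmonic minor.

The numeral VII denotes a major triad on scale degree 7. With A♭ on degree 7, the tonic of the new key is B♭.
Degree 7 carries a major triad in natural-minor keys, so the destination is B♭ minor.
Check: the diatonic triads of B♭ minor (natural minor) are B♭m (i), Cdim (ii°), D♭ (III), E♭m (iv), Fm (v), G♭ (VI), A♭ (VII) — A♭ is indeed VII.

B♭ minor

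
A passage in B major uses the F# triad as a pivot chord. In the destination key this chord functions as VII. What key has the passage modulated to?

The numeral VII denotes a major triad on scale degree 7. With F# on degree 7, the tonic of the new key is G#.
Degree 7 carries a major triad in natural-minor keys, so the destination is G# minor.
Check: the diatonic triads of G# minor (natural minor) are G#m (i), A#dim (ii°), B (III), C#m (iv), D#m (v), E (VI), F# (VII) — F# is indeed VII.

G# minor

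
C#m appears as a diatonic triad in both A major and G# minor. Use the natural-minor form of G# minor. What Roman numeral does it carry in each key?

iii in A major; iv in G# minor

The scale of A major is A B C# D E F# G#; C# is degree 3, and the triad built there (C#-E-G#) is minor, so it is iii.
The scale of G# minor (natural minor) is G# A# B C# D# E F#; C# is degree 4, and the triad built there (C#-E-G#) is minor, so it is iv.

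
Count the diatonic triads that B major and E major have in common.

Diatonic triads of B major: B (I), C#m (ii), D#m (iii), E (IV), F# (V), G#m (vi), A#dim (vii°).
Diatonic triads of E major: E (I), F#m (ii), G#m (iii), A (IV), B (V), C#m (vi), D#dim (vii°).
Matching root and quality in both lists: B, C#m, E, G#m.
That gives 4 common triads.

4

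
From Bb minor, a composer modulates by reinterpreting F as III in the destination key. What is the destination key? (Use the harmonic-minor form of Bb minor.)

D minor

The numeral III denotes a major triad on scale degree 3. With F on degree 3, the tonic of the new key is D.
Degree 3 carries a major triad in natural-minor keys, so the destination is D minor.
Check: the diatonic triads of D minor (natural minor) are Dm (i), Edim (ii°), F (III), Gm (iv), Am (v), Bb (VI), C (VII) — F is indeed III.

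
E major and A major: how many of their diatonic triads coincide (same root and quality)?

Diatonic triads of E major: E (I), F#m (ii), G#m (iii), A (IV), B (V), C#m (vi), D#dim (vii°).
Diatonic triads of A major: A (I), Bm (ii), C#m (iii), D (IV), E (V), F#m (vi), G#dim (vii°).
Matching root and quality in both lists: E, F#m, A, C#m.
That gives 4 common triads.

4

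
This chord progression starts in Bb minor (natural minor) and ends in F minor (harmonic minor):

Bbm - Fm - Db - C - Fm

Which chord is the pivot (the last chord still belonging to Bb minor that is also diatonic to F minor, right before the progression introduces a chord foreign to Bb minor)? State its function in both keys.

Db — III in Bb minor, VI in F minor

Chords diatonic to Bb minor: Bbm, Cdim, Db, Ebm, Fm, Gb, Ab.
Reading the progression, the first chord not in that set is C, so the modulation leaves Bb minor there.
The chord immediately before C is Db, which is diatonic to both keys: III in Bb minor and VI in F minor.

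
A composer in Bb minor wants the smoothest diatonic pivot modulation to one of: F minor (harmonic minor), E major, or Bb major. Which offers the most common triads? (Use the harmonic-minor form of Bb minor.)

Triads of Bb minor (harmonic minor): Bb minor (i), C diminished (ii°), Db augmented (III+), Eb minor (iv), F major (V), Gb major (VI), A diminished (vii°).
F minor (harmonic minor) shares 1: Bbm.
E major shares 0: none.
Bb major shares 2: F, Adim.
The most common triads (2) are shared with Bb major.

Bb major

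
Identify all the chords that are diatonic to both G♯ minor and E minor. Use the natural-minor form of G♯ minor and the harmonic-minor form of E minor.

Triads in G♯ minor (natural minor): G♯m (i), A♯dim (ii°), B (III), C♯m (iv), D♯m (v), E (VI), F♯ (VII).
Triads in E minor (harmonic minor): Em (i), F♯dim (ii°), Gaug (III+), Am (iv), B (V), C (VI), D♯dim (vii°).
Shared triads with their functions: B (III in G♯ minor, V in E minor).

B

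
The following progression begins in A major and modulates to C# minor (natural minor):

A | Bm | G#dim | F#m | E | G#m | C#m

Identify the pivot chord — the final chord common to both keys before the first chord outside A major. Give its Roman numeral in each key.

E — V in A major, III in C# minor

Chords diatonic to A major: A, Bm, C#m, D, E, F#m, G#dim.
Reading the progression, the first chord not in that set is G#m, so the modulation leaves A major there.
The chord immediately before G#m is E, which is diatonic to both keys: V in A major and III in C# minor.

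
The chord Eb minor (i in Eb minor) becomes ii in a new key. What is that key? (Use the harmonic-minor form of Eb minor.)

Db major

The numeral ii denotes a minor triad on scale degree 2. With Eb on degree 2, the tonic of the new key is Db.
Degree 2 carries a minor triad in major keys, so the destination is Db major.
Check: the diatonic triads of Db major are Db (I), Ebm (ii), Fm (iii), Gb (IV), Ab (V), Bbm (vi), Cdim (vii°) — Eb minor is indeed ii.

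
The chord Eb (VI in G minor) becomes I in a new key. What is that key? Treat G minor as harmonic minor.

Eb major

The numeral I denotes a major triad on scale degree 1. With Eb on degree 1, the tonic of the new key is Eb.
Degree 1 carries a major triad in major keys, so the destination is Eb major.
Check: the diatonic triads of Eb major are Eb (I), Fm (ii), Gm (iii), Ab (IV), Bb (V), Cm (vi), Ddim (vii°) — Eb is indeed I.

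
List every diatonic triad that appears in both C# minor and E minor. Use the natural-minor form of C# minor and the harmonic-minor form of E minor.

Triads in C# minor (natural minor): C#m (i), D#dim (ii°), E (III), F#m (iv), G#m (v), A (VI), B (VII).
Triads in E minor (harmonic minor): Em (i), F#dim (ii°), Gaug (III+), Am (iv), B (V), C (VI), D#dim (vii°).
Shared triads with their functions: D#dim (ii° in C# minor, vii° in E minor); B (VII in C# minor, V in E minor).

D#dim, B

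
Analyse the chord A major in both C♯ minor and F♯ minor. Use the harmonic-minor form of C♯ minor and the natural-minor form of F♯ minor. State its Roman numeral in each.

The scale of C♯ minor (harmonic minor) is C♯ D♯ E F♯ G♯ A B♯; A is degree 6, and the triad built there (A-C♯-E) is major, so it is VI.
The scale of F♯ minor (natural minor) is F♯ G♯ A B C♯ D E; A is degree 3, and the triad built there (A-C♯-E) is major, so it is III.

VI in C♯ minor; III in F♯ minor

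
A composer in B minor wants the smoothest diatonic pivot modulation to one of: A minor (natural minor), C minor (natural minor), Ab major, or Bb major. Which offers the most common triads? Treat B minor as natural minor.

Triads of B minor (natural minor): Bm (i), C#dim (ii°), D (III), Em (iv), F#m (v), G (VI), A (VII).
A minor (natural minor) shares 2: Em, G.
C minor (natural minor) shares 0: none.
Ab major shares 0: none.
Bb major shares 0: none.
The most common triads (2) are shared with A minor.

A minor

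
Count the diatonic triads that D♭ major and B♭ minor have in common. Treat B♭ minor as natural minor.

7

Diatonic triads of D♭ major: D♭ (I), E♭m (ii), Fm (iii), G♭ (IV), A♭ (V), B♭m (vi), Cdim (vii°).
Diatonic triads of B♭ minor (natural minor): B♭m (i), Cdim (ii°), D♭ (III), E♭m (iv), Fm (v), G♭ (VI), A♭ (VII).
Matching root and quality in both lists: D♭, E♭m, Fm, G♭, A♭, B♭m, Cdim.
That gives 7 common triads.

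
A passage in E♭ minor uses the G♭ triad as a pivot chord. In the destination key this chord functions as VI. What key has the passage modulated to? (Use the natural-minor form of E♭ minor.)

The numeral VI denotes a major triad on scale degree 6. With G♭ on degree 6, the tonic of the new key is B♭.
Degree 6 carries a major triad in minor keys, so the destination is B♭ minor.
Check: the diatonic triads of B♭ minor (natural minor) are B♭m (i), Cdim (ii°), D♭ (III), E♭m (iv), Fm (v), G♭ (VI), A♭ (VII) — G♭ is indeed VI.

B♭ minor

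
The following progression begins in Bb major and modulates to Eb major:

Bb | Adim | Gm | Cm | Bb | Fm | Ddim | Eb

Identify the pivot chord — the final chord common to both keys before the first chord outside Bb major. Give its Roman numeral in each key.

Bb — I in Bb major, V in Eb major

Chords diatonic to Bb major: Bb, Cm, Dm, Eb, F, Gm, Adim.
Reading the progression, the first chord not in that set is Fm, so the modulation leaves Bb major there.
The chord immediately before Fm is Bb, which is diatonic to both keys: I in Bb major and V in Eb major.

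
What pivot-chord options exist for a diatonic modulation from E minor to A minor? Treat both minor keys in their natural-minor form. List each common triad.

Triads in E minor (natural minor): Em (i), F#dim (ii°), G (III), Am (iv), Bm (v), C (VI), D (VII).
Triads in A minor (natural minor): Am (i), Bdim (ii°), C (III), Dm (iv), Em (v), F (VI), G (VII).
Shared triads with their functions: Em (i in E minor, v in A minor); G (III in E minor, VII in A minor); Am (iv in E minor, i in A minor); C (VI in E minor, III in A minor).

Em, G, Am, C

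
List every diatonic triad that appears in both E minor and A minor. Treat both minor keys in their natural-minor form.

Triads in E minor (natural minor): E minor (i), F# diminished (ii°), G major (III), A minor (iv), B minor (v), C major (VI), D major (VII).
Triads in A minor (natural minor): A minor (i), B diminished (ii°), C major (III), D minor (iv), E minor (v), F major (VI), G major (VII).
Shared triads with their functions: E minor (i in E minor, v in A minor); G major (III in E minor, VII in A minor); A minor (iv in E minor, i in A minor); C major (VI in E minor, III in A minor).

Em, G, Am, C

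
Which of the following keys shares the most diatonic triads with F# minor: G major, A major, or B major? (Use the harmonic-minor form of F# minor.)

A major

Triads of F# minor (harmonic minor): F# minor (i), G# diminished (ii°), A augmented (III+), B minor (iv), C# major (V), D major (VI), E# diminished (vii°).
G major shares 2: Bm, D.
A major shares 4: F#m, G#dim, Bm, D.
B major shares 0: none.
The most common triads (4) are shared with A major.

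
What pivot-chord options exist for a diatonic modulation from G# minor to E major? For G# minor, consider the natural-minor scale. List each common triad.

Triads in G# minor (natural minor): G#m (i), A#dim (ii°), B (III), C#m (iv), D#m (v), E (VI), F# (VII).
Triads in E major: E (I), F#m (ii), G#m (iii), A (IV), B (V), C#m (vi), D#dim (vii°).
Shared triads with their functions: G#m (i in G# minor, iii in E major); B (III in G# minor, V in E major); C#m (iv in G# minor, vi in E major); E (VI in G# minor, I in E major).

G#m, B, C#m, E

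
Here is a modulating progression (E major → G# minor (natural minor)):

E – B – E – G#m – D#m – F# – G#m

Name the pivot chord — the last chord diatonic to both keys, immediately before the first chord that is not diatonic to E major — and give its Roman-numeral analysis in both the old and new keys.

Chords diatonic to E major: E, F#m, G#m, A, B, C#m, D#dim.
Reading the progression, the first chord not in that set is D#m, so the modulation leaves E major there.
The chord immediately before D#m is G#m, which is diatonic to both keys: iii in E major and i in G# minor.

G#m — iii in E major, i in G# minor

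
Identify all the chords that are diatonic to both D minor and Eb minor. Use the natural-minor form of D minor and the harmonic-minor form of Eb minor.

Triads in D minor (natural minor): Dm (i), Edim (ii°), F (III), Gm (iv), Am (v), Bb (VI), C (VII).
Triads in Eb minor (harmonic minor): Ebm (i), Fdim (ii°), Gbaug (III+), Abm (iv), Bb (V), Cb (VI), Ddim (vii°).
Shared triads with their functions: Bb (VI in D minor, V in Eb minor).

Bb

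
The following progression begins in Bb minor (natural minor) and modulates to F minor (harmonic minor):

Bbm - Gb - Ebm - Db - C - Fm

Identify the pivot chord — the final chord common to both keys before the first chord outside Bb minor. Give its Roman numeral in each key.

Chords diatonic to Bb minor: Bbm, Cdim, Db, Ebm, Fm, Gb, Ab.
Reading the progression, the first chord not in that set is C, so the modulation leaves Bb minor there.
The chord immediately before C is Db, which is diatonic to both keys: III in Bb minor and VI in F minor.

Db — III in Bb minor, VI in F minor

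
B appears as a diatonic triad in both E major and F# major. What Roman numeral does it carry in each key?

The scale of E major is E F# G# A B C# D#; B is degree 5, and the triad built there (B-D#-F#) is major, so it is V.
The scale of F# major is F# G# A# B C# D# E#; B is degree 4, and the triad built there (B-D#-F#) is major, so it is IV.

V in E major; IV in F# major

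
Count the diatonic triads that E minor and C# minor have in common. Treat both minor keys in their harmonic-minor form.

1

Diatonic triads of E minor (harmonic minor): E minor (i), F# diminished (ii°), G augmented (III+), A minor (iv), B major (V), C major (VI), D# diminished (vii°).
Diatonic triads of C# minor (harmonic minor): C# minor (i), D# diminished (ii°), E augmented (III+), F# minor (iv), G# major (V), A major (VI), B# diminished (vii°).
Matching root and quality in both lists: D# diminished.
That gives 1 common triad.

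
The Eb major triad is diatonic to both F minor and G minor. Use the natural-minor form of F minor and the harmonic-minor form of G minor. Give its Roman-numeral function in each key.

VII in F minor; VI in G minor

The scale of F minor (natural minor) is F G Ab Bb C Db Eb; Eb is degree 7, and the triad built there (Eb-G-Bb) is major, so it is VII.
The scale of G minor (harmonic minor) is G A Bb C D Eb F#; Eb is degree 6, and the triad built there (Eb-G-Bb) is major, so it is VI.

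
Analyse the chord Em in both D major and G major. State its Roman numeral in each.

ii in D major; vi in G major

The scale of D major is D E F# G A B C#; E is degree 2, and the triad built there (E-G-B) is minor, so it is ii.
The scale of G major is G A B C D E F#; E is degree 6, and the triad built there (E-G-B) is minor, so it is vi.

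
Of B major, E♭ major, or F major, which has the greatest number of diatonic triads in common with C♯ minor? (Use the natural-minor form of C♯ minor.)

Triads of C♯ minor (natural minor): C♯m (i), D♯dim (ii°), E (III), F♯m (iv), G♯m (v), A (VI), B (VII).
B major shares 4: C♯m, E, G♯m, B.
E♭ major shares 0: none.
F major shares 0: none.
The most common triads (4) are shared with B major.

B major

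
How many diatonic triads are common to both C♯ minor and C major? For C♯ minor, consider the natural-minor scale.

Diatonic triads of C♯ minor (natural minor): C♯m (i), D♯dim (ii°), E (III), F♯m (iv), G♯m (v), A (VI), B (VII).
Diatonic triads of C major: C (I), Dm (ii), Em (iii), F (IV), G (V), Am (vi), Bdim (vii°).
No triad has the same root and quality in both keys.

0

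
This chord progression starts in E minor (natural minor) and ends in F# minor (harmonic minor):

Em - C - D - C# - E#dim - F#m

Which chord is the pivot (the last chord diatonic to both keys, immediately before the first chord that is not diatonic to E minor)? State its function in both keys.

Chords diatonic to E minor: Em, F#dim, G, Am, Bm, C, D.
Reading the progression, the first chord not in that set is C#, so the modulation leaves E minor there.
The chord immediately before C# is D, which is diatonic to both keys: VII in E minor and VI in F# minor.

D — VII in E minor, VI in F# minor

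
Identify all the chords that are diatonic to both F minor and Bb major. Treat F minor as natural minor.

Triads in F minor (natural minor): F minor (i), G diminished (ii°), Ab major (III), Bb minor (iv), C minor (v), Db major (VI), Eb major (VII).
Triads in Bb major: Bb major (I), C minor (ii), D minor (iii), Eb major (IV), F major (V), G minor (vi), A diminished (vii°).
Shared triads with their functions: C minor (v in F minor, ii in Bb major); Eb major (VII in F minor, IV in Bb major).

Cm, Eb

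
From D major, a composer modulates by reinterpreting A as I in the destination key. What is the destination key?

A major

The numeral I denotes a major triad on scale degree 1. With A on degree 1, the tonic of the new key is A.
Degree 1 carries a major triad in major keys, so the destination is A major.
Check: the diatonic triads of A major are A (I), Bm (ii), C#m (iii), D (IV), E (V), F#m (vi), G#dim (vii°) — A is indeed I.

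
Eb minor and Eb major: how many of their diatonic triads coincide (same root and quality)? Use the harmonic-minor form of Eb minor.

2

Diatonic triads of Eb minor (harmonic minor): Ebm (i), Fdim (ii°), Gbaug (III+), Abm (iv), Bb (V), Cb (VI), Ddim (vii°).
Diatonic triads of Eb major: Eb (I), Fm (ii), Gm (iii), Ab (IV), Bb (V), Cm (vi), Ddim (vii°).
Matching root and quality in both lists: Bb, Ddim.
That gives 2 common triads.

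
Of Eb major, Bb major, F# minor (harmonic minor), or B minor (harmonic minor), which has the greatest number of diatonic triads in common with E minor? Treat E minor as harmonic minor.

Triads of E minor (harmonic minor): E minor (i), F# diminished (ii°), G augmented (III+), A minor (iv), B major (V), C major (VI), D# diminished (vii°).
Eb major shares 0: none.
Bb major shares 0: none.
F# minor (harmonic minor) shares 0: none.
B minor (harmonic minor) shares 1: Em.
The most common triads (1) are shared with B minor.

B minor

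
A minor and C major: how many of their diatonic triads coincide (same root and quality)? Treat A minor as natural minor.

7

Diatonic triads of A minor (natural minor): A minor (i), B diminished (ii°), C major (III), D minor (iv), E minor (v), F major (VI), G major (VII).
Diatonic triads of C major: C major (I), D minor (ii), E minor (iii), F major (IV), G major (V), A minor (vi), B diminished (vii°).
Matching root and quality in both lists: A minor, B diminished, C major, D minor, E minor, F major, G major.
That gives 7 common triads.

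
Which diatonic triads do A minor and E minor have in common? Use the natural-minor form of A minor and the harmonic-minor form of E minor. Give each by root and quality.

Triads in A minor (natural minor): A minor (i), B diminished (ii°), C major (III), D minor (iv), E minor (v), F major (VI), G major (VII).
Triads in E minor (harmonic minor): E minor (i), F# diminished (ii°), G augmented (III+), A minor (iv), B major (V), C major (VI), D# diminished (vii°).
Shared triads with their functions: A minor (i in A minor, iv in E minor); C major (III in A minor, VI in E minor); E minor (v in A minor, i in E minor).

Am, C, Em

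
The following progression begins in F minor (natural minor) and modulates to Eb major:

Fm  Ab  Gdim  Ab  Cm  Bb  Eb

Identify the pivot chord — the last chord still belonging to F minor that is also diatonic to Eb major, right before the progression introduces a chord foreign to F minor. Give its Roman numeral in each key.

Chords diatonic to F minor: Fm, Gdim, Ab, Bbm, Cm, Db, Eb.
Reading the progression, the first chord not in that set is Bb, so the modulation leaves F minor there.
The chord immediately before Bb is Cm, which is diatonic to both keys: v in F minor and vi in Eb major.

Cm — v in F minor, vi in Eb major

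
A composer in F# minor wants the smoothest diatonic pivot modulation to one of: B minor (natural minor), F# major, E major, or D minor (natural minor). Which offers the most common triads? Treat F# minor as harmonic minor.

B minor

Triads of F# minor (harmonic minor): F#m (i), G#dim (ii°), Aaug (III+), Bm (iv), C# (V), D (VI), E#dim (vii°).
B minor (natural minor) shares 3: F#m, Bm, D.
F# major shares 2: C#, E#dim.
E major shares 1: F#m.
D minor (natural minor) shares 0: none.
The most common triads (3) are shared with B minor.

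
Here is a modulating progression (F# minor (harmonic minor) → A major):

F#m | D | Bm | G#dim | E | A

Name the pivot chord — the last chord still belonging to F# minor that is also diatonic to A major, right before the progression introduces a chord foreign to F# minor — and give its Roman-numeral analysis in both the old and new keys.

Chords diatonic to F# minor: F#m, G#dim, Aaug, Bm, C#, D, E#dim.
Reading the progression, the first chord not in that set is E, so the modulation leaves F# minor there.
The chord immediately before E is G#dim, which is diatonic to both keys: ii° in F# minor and vii° in A major.

G#dim — ii° in F# minor, vii° in A major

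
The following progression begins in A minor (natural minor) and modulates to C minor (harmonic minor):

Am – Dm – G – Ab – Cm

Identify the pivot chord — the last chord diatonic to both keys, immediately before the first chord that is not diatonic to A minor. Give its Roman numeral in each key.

G — VII in A minor, V in C minor

Chords diatonic to A minor: Am, Bdim, C, Dm, Em, F, G.
Reading the progression, the first chord not in that set is Ab, so the modulation leaves A minor there.
The chord immediately before Ab is G, which is diatonic to both keys: VII in A minor and V in C minor.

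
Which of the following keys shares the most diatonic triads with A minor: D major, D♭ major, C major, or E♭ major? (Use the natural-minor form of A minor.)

C major

Triads of A minor (natural minor): Am (i), Bdim (ii°), C (III), Dm (iv), Em (v), F (VI), G (VII).
D major shares 2: Em, G.
D♭ major shares 0: none.
C major shares 7: Am, Bdim, C, Dm, Em, F, G.
E♭ major shares 0: none.
The most common triads (7) are shared with C major.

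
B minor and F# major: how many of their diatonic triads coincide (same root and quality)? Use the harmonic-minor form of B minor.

Diatonic triads of B minor (harmonic minor): Bm (i), C#dim (ii°), Daug (III+), Em (iv), F# (V), G (VI), A#dim (vii°).
Diatonic triads of F# major: F# (I), G#m (ii), A#m (iii), B (IV), C# (V), D#m (vi), E#dim (vii°).
Matching root and quality in both lists: F#.
That gives 1 common triad.

1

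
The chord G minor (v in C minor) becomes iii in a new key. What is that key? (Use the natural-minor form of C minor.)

The numeral iii denotes a minor triad on scale degree 3. With G on degree 3, the tonic of the new key is Eb.
Degree 3 carries a minor triad in major keys, so the destination is Eb major.
Check: the diatonic triads of Eb major are Eb (I), Fm (ii), Gm (iii), Ab (IV), Bb (V), Cm (vi), Ddim (vii°) — G minor is indeed iii.

Eb major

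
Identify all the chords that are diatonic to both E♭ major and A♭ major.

E♭, Fm, A♭, Cm

Triads in E♭ major: E♭ (I), Fm (ii), Gm (iii), A♭ (IV), B♭ (V), Cm (vi), Ddim (vii°).
Triads in A♭ major: A♭ (I), B♭m (ii), Cm (iii), D♭ (IV), E♭ (V), Fm (vi), Gdim (vii°).
Shared triads with their functions: E♭ (I in E♭ major, V in A♭ major); Fm (ii in E♭ major, vi in A♭ major); A♭ (IV in E♭ major, I in A♭ major); Cm (vi in E♭ major, iii in A♭ major).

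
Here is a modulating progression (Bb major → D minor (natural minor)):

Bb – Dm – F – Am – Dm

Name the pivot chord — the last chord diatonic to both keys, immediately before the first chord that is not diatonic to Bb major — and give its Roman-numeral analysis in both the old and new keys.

F — V in Bb major, III in D minor

Chords diatonic to Bb major: Bb, Cm, Dm, Eb, F, Gm, Adim.
Reading the progression, the first chord not in that set is Am, so the modulation leaves Bb major there.
The chord immediately before Am is F, which is diatonic to both keys: V in Bb major and III in D minor.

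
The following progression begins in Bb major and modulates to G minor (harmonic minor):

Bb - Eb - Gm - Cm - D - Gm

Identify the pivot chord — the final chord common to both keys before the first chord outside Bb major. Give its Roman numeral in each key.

Cm — ii in Bb major, iv in G minor

Chords diatonic to Bb major: Bb, Cm, Dm, Eb, F, Gm, Adim.
Reading the progression, the first chord not in that set is D, so the modulation leaves Bb major there.
The chord immediately before D is Cm, which is diatonic to both keys: ii in Bb major and iv in G minor.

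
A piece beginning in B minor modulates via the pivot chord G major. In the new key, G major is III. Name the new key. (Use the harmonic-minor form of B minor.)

The numeral III denotes a major triad on scale degree 3. With G on degree 3, the tonic of the new key is E.
Degree 3 carries a major triad in natural-minor keys, so the destination is E minor.
Check: the diatonic triads of E minor (natural minor) are Em (i), F#dim (ii°), G (III), Am (iv), Bm (v), C (VI), D (VII) — G major is indeed III.

E minor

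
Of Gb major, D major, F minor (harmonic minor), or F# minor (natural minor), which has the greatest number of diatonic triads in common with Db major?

Triads of Db major: Db major (I), Eb minor (ii), F minor (iii), Gb major (IV), Ab major (V), Bb minor (vi), C diminished (vii°).
Gb major shares 4: Db, Ebm, Gb, Bbm.
D major shares 0: none.
F minor (harmonic minor) shares 3: Db, Fm, Bbm.
F# minor (natural minor) shares 0: none.
The most common triads (4) are shared with Gb major.

Gb major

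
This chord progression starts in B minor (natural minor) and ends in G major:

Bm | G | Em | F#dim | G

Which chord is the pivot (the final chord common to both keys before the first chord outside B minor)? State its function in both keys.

Chords diatonic to B minor: Bm, C#dim, D, Em, F#m, G, A.
Reading the progression, the first chord not in that set is F#dim, so the modulation leaves B minor there.
The chord immediately before F#dim is Em, which is diatonic to both keys: iv in B minor and vi in G major.

Em — iv in B minor, vi in G major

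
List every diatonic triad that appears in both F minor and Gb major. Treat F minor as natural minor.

Bbm, Db

Triads in F minor (natural minor): Fm (i), Gdim (ii°), Ab (III), Bbm (iv), Cm (v), Db (VI), Eb (VII).
Triads in Gb major: Gb (I), Abm (ii), Bbm (iii), Cb (IV), Db (V), Ebm (vi), Fdim (vii°).
Shared triads with their functions: Bbm (iv in F minor, iii in Gb major); Db (VI in F minor, V in Gb major).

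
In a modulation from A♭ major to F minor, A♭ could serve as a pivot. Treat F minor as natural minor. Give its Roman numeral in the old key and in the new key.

The scale of A♭ major is A♭ B♭ C D♭ E♭ F G; A♭ is degree 1, and the triad built there (A♭-C-E♭) is major, so it is I.
The scale of F minor (natural minor) is F G A♭ B♭ C D♭ E♭; A♭ is degree 3, and the triad built there (A♭-C-E♭) is major, so it is III.

I in A♭ major; III in F minor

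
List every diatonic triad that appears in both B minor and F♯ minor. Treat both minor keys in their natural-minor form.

Bm, D, F♯m, A

Triads in B minor (natural minor): Bm (i), C♯dim (ii°), D (III), Em (iv), F♯m (v), G (VI), A (VII).
Triads in F♯ minor (natural minor): F♯m (i), G♯dim (ii°), A (III), Bm (iv), C♯m (v), D (VI), E (VII).
Shared triads with their functions: Bm (i in B minor, iv in F♯ minor); D (III in B minor, VI in F♯ minor); F♯m (v in B minor, i in F♯ minor); A (VII in B minor, III in F♯ minor).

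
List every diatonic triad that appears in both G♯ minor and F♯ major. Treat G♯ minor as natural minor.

G♯m, B, D♯m, F♯

Triads in G♯ minor (natural minor): G♯m (i), A♯dim (ii°), B (III), C♯m (iv), D♯m (v), E (VI), F♯ (VII).
Triads in F♯ major: F♯ (I), G♯m (ii), A♯m (iii), B (IV), C♯ (V), D♯m (vi), E♯dim (vii°).
Shared triads with their functions: G♯m (i in G♯ minor, ii in F♯ major); B (III in G♯ minor, IV in F♯ major); D♯m (v in G♯ minor, vi in F♯ major); F♯ (VII in G♯ minor, I in F♯ major).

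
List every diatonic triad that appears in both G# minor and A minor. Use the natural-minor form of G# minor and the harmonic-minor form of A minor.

Triads in G# minor (natural minor): G# minor (i), A# diminished (ii°), B major (III), C# minor (iv), D# minor (v), E major (VI), F# major (VII).
Triads in A minor (harmonic minor): A minor (i), B diminished (ii°), C augmented (III+), D minor (iv), E major (V), F major (VI), G# diminished (vii°).
Shared triads with their functions: E major (VI in G# minor, V in A minor).

E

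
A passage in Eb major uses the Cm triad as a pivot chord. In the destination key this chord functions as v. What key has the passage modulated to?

The numeral v denotes a minor triad on scale degree 5. With C on degree 5, the tonic of the new key is F.
Degree 5 carries a minor triad in natural-minor keys, so the destination is F minor.
Check: the diatonic triads of F minor (natural minor) are Fm (i), Gdim (ii°), Ab (III), Bbm (iv), Cm (v), Db (VI), Eb (VII) — Cm is indeed v.

F minor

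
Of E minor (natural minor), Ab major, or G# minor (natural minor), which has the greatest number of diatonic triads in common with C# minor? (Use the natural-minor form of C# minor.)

G# minor

Triads of C# minor (natural minor): C#m (i), D#dim (ii°), E (III), F#m (iv), G#m (v), A (VI), B (VII).
E minor (natural minor) shares 0: none.
Ab major shares 0: none.
G# minor (natural minor) shares 4: C#m, E, G#m, B.
The most common triads (4) are shared with G# minor.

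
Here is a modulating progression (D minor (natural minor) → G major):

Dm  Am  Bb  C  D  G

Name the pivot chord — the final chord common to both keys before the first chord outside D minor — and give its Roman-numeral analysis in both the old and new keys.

Chords diatonic to D minor: Dm, Edim, F, Gm, Am, Bb, C.
Reading the progression, the first chord not in that set is D, so the modulation leaves D minor there.
The chord immediately before D is C, which is diatonic to both keys: VII in D minor and IV in G major.

C — VII in D minor, IV in G major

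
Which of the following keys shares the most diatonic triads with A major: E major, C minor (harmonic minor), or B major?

Triads of A major: A major (I), B minor (ii), C# minor (iii), D major (IV), E major (V), F# minor (vi), G# diminished (vii°).
E major shares 4: A, C#m, E, F#m.
C minor (harmonic minor) shares 0: none.
B major shares 2: C#m, E.
The most common triads (4) are shared with E major.

E major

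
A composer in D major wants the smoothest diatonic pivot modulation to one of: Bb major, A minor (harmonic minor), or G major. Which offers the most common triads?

Triads of D major: D major (I), E minor (ii), F# minor (iii), G major (IV), A major (V), B minor (vi), C# diminished (vii°).
Bb major shares 0: none.
A minor (harmonic minor) shares 0: none.
G major shares 4: D, Em, G, Bm.
The most common triads (4) are shared with G major.

G major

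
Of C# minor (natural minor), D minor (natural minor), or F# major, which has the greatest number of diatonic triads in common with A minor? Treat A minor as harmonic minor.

D minor

Triads of A minor (harmonic minor): Am (i), Bdim (ii°), Caug (III+), Dm (iv), E (V), F (VI), G#dim (vii°).
C# minor (natural minor) shares 1: E.
D minor (natural minor) shares 3: Am, Dm, F.
F# major shares 0: none.
The most common triads (3) are shared with D minor.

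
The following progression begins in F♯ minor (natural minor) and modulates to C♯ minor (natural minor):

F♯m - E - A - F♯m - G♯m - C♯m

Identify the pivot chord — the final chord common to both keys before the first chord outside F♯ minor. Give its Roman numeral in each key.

F♯m — i in F♯ minor, iv in C♯ minor

Chords diatonic to F♯ minor: F♯m, G♯dim, A, Bm, C♯m, D, E.
Reading the progression, the first chord not in that set is G♯m, so the modulation leaves F♯ minor there.
The chord immediately before G♯m is F♯m, which is diatonic to both keys: i in F♯ minor and iv in C♯ minor.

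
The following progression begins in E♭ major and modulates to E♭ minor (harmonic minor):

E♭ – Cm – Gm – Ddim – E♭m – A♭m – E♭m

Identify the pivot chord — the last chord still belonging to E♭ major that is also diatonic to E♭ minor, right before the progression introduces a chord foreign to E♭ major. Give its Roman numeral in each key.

Ddim — vii° in E♭ major, vii° in E♭ minor

Chords diatonic to E♭ major: E♭, Fm, Gm, A♭, B♭, Cm, Ddim.
Reading the progression, the first chord not in that set is E♭m, so the modulation leaves E♭ major there.
The chord immediately before E♭m is Ddim, which is diatonic to both keys: vii° in E♭ major and vii° in E♭ minor.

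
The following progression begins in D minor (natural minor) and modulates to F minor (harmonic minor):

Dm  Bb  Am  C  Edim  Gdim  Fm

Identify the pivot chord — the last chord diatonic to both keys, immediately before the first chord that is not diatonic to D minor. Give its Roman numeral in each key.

Chords diatonic to D minor: Dm, Edim, F, Gm, Am, Bb, C.
Reading the progression, the first chord not in that set is Gdim, so the modulation leaves D minor there.
The chord immediately before Gdim is Edim, which is diatonic to both keys: ii° in D minor and vii° in F minor.

Edim — ii° in D minor, vii° in F minor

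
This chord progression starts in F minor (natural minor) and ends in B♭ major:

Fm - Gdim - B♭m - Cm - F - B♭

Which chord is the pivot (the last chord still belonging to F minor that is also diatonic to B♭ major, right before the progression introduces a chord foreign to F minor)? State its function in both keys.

Chords diatonic to F minor: Fm, Gdim, A♭, B♭m, Cm, D♭, E♭.
Reading the progression, the first chord not in that set is F, so the modulation leaves F minor there.
The chord immediately before F is Cm, which is diatonic to both keys: v in F minor and ii in B♭ major.

Cm — v in F minor, ii in B♭ major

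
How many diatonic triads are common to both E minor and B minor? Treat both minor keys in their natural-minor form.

4

Diatonic triads of E minor (natural minor): E minor (i), F# diminished (ii°), G major (III), A minor (iv), B minor (v), C major (VI), D major (VII).
Diatonic triads of B minor (natural minor): B minor (i), C# diminished (ii°), D major (III), E minor (iv), F# minor (v), G major (VI), A major (VII).
Matching root and quality in both lists: E minor, G major, B minor, D major.
That gives 4 common triads.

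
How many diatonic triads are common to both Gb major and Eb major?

0

Diatonic triads of Gb major: Gb (I), Abm (ii), Bbm (iii), Cb (IV), Db (V), Ebm (vi), Fdim (vii°).
Diatonic triads of Eb major: Eb (I), Fm (ii), Gm (iii), Ab (IV), Bb (V), Cm (vi), Ddim (vii°).
No triad has the same root and quality in both keys.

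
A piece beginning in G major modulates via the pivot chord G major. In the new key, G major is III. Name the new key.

The numeral III denotes a major triad on scale degree 3. With G on degree 3, the tonic of the new key is E.
Degree 3 carries a major triad in natural-minor keys, so the destination is E minor.
Check: the diatonic triads of E minor (natural minor) are Em (i), F#dim (ii°), G (III), Am (iv), Bm (v), C (VI), D (VII) — G major is indeed III.

E minor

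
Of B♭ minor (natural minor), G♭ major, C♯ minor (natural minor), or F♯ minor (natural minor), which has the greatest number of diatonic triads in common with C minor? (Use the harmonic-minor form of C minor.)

B♭ minor

Triads of C minor (harmonic minor): C minor (i), D diminished (ii°), E♭ augmented (III+), F minor (iv), G major (V), A♭ major (VI), B diminished (vii°).
B♭ minor (natural minor) shares 2: Fm, A♭.
G♭ major shares 0: none.
C♯ minor (natural minor) shares 0: none.
F♯ minor (natural minor) shares 0: none.
The most common triads (2) are shared with B♭ minor.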